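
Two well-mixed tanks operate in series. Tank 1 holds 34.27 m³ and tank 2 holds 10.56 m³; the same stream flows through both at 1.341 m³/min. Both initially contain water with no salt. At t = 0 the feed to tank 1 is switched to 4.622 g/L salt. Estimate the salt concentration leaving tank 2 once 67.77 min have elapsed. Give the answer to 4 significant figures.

Time constants: τᵢ = Vᵢ/Q for each well-mixed tank.
τ₁ = 34.27/1.341 = 25.5556 min; τ₂ = 10.56/1.341 = 7.87472 min.
Tank 1: C₁ = C_in(1 − e^(−t/τ₁)). Tank 2 (τ₁ ≠ τ₂): C₂ = C_in[1 − (τ₁ e^(−t/τ₁) − τ₂ e^(−t/τ₂))/(τ₁ − τ₂)].
At t = 67.77: e^(−t/τ₁) = 0.0705192, e^(−t/τ₂) = 0.000183001.
C₂ = 4.622·[1 − (25.5556·0.0705192 − 7.87472·0.000183001)/(17.6808)] = 4.622·0.898154 = 4.15127 g/L.

4.151 g/L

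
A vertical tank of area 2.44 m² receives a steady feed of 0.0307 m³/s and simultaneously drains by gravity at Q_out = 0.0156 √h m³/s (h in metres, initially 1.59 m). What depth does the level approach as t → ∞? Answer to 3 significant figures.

3.87 m

A dh/dt = Q_in − 0.0156 √h. Steady state requires inflow = outflow:
Q_in = 0.0156 √h_ss ⇒ √h_ss = 0.0307/0.0156 = 1.9679.
h_ss = 1.9679² = 3.8728 m. (Since h₀ = 1.59 m < h_ss, the level will rise toward this value.)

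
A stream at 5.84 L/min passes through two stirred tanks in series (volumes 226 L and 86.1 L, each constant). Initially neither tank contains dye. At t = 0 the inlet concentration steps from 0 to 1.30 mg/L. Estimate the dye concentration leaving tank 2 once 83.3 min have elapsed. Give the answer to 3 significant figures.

1.06 mg/L

Time constants: τᵢ = Vᵢ/Q for each well-mixed tank.
τ₁ = 226/5.84 = 38.699 min; τ₂ = 86.1/5.84 = 14.743 min.
Tank 1: C₁ = C_in(1 − e^(−t/τ₁)). Tank 2 (τ₁ ≠ τ₂): C₂ = C_in[1 − (τ₁ e^(−t/τ₁) − τ₂ e^(−t/τ₂))/(τ₁ − τ₂)].
At t = 83.3: e^(−t/τ₁) = 0.11619, e^(−t/τ₂) = 0.0035172.
C₂ = 1.30·[1 − (38.699·0.11619 − 14.743·0.0035172)/(23.955)] = 1.30·0.81447 = 1.0588 mg/L.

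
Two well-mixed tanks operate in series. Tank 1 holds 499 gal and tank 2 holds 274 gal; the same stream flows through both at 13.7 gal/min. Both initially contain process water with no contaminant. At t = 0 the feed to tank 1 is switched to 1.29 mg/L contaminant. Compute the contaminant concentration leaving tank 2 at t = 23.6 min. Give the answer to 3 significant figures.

0.276 mg/L

Species balance on tank i: dCᵢ/dt = (Cᵢ₋₁ − Cᵢ)/τᵢ with τᵢ = Vᵢ/Q.
τ₁ = 499/13.7 = 36.423 min; τ₂ = 274/13.7 = 20.000 min.
Solving the cascade with C₁(0)=C₂(0)=0 gives C₂(t) = C_in[1 − (τ₁ e^(−t/τ₁) − τ₂ e^(−t/τ₂))/(τ₁ − τ₂)].
At t = 23.6: e^(−t/τ₁) = 0.52312, e^(−t/τ₂) = 0.30728.
C₂ = 1.29·[1 − (36.423·0.52312 − 20.000·0.30728)/(16.423)] = 1.29·0.21402 = 0.27609 mg/L.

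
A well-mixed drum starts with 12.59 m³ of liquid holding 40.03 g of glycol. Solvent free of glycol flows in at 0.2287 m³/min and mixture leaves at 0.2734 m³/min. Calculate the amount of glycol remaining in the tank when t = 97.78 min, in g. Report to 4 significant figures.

2.949 g

Total volume: dV/dt = Q_in − Q_out = -0.0447000 m³/min, so V(t) = 12.59 − 0.0447000 t and V(97.78) = 8.21923 m³.
No glycol enters, so dm/dt = −Q_out · (m/V).
dm/m = −Q_out dt/(V₀ − 0.0447000 t); integrating gives ln(m/m₀) = −(Q_out/(Q_in−Q_out)) ln(V/V₀).
m = m₀ (V₀/V)^(Q_out/(Q_in−Q_out)) = 40.03 × (12.59/8.21923)^(-6.11633) = 2.94900 g.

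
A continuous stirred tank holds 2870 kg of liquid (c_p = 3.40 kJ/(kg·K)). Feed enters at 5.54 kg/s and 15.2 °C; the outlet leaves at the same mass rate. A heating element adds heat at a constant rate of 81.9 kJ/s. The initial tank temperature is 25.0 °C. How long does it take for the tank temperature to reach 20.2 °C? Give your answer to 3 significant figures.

Heat balance on the well-mixed liquid: M c_p dT/dt = ṁ c_p (T_in − T) + 81.9.
τ = M/ṁ = 518.05 s; T_ss = T_in + Q̇/(ṁ c_p) = 19.548 °C.
T(t) = T_ss + (T₀ − T_ss) e^(−t/τ). Set T = 20.2:
e^(−t/τ) = (20.2 − 19.548)/(25.0 − 19.548) = 0.11958
t = −518.05 · ln(0.11958) = 1100.2 s.

1100 s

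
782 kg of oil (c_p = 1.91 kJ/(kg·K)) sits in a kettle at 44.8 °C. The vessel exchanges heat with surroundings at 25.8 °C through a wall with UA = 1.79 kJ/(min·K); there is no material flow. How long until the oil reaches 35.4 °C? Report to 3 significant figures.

570 min

M c_p dT/dt = −UA(T − T_amb).
τ = M c_p/UA = 834.42 min; T_ss = T_amb = 25.800 °C.
T(t) = T_ss + (T₀ − T_ss)e^(−t/τ); set T = 35.4:
t = −τ ln[(T − T_ss)/(T₀ − T_ss)] = −834.42 · ln(0.50526) = 569.64 min.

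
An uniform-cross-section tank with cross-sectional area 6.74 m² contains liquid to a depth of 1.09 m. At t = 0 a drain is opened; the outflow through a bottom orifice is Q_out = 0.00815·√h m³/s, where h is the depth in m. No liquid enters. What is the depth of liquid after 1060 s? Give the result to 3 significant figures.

0.163 m

Accumulation of liquid (constant cross-section A): A dh/dt = −0.00815 √h.
This is separable: 2 d(√h)/dt = −0.00815/A, so √h = √h₀ − (0.00815/(2A)) t.
√h = √1.09 − 0.00815·1060/(2·6.74) = 1.0440 − 0.64088 = 0.40316.
h = 0.40316² = 0.16253 m.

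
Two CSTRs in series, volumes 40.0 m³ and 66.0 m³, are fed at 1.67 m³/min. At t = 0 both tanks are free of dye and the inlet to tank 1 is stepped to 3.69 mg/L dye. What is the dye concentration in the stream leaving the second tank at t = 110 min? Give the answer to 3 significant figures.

Each tank obeys Vᵢ dCᵢ/dt = Q(Cᵢ₋₁ − Cᵢ), so τᵢ = Vᵢ/Q.
τ₁ = 40.0/1.67 = 23.952 min; τ₂ = 66.0/1.67 = 39.521 min.
Tank 1: C₁ = C_in(1 − e^(−t/τ₁)). Tank 2 (τ₁ ≠ τ₂): C₂ = C_in[1 − (τ₁ e^(−t/τ₁) − τ₂ e^(−t/τ₂))/(τ₁ − τ₂)].
At t = 110: e^(−t/τ₁) = 0.010128, e^(−t/τ₂) = 0.061832.
C₂ = 3.69·[1 − (23.952·0.010128 − 39.521·0.061832)/(-15.569)] = 3.69·0.85862 = 3.1683 mg/L.

3.17 mg/L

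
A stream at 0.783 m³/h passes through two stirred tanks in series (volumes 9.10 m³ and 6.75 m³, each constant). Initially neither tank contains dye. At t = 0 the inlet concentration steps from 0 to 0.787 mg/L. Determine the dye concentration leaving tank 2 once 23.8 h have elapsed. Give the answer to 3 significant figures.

0.537 mg/L

Time constants: τᵢ = Vᵢ/Q for each well-mixed tank.
τ₁ = 9.10/0.783 = 11.622 h; τ₂ = 6.75/0.783 = 8.6207 h.
Solving the cascade with C₁(0)=C₂(0)=0 gives C₂(t) = C_in[1 − (τ₁ e^(−t/τ₁) − τ₂ e^(−t/τ₂))/(τ₁ − τ₂)].
At t = 23.8: e^(−t/τ₁) = 0.12901, e^(−t/τ₂) = 0.063241.
C₂ = 0.787·[1 − (11.622·0.12901 − 8.6207·0.063241)/(3.0013)] = 0.787·0.68207 = 0.53679 mg/L.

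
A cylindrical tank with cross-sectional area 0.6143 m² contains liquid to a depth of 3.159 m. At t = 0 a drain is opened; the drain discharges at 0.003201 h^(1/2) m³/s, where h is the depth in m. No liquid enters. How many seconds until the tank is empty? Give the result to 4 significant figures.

682.2 s

With no inflow, A dh/dt = −0.003201 √h.
This is separable: 2 d(√h)/dt = −0.003201/A, so √h = √h₀ − (0.003201/(2A)) t.
Tank is empty when √h = 0: t_empty = 2A√h₀/0.003201.
t_empty = 2·0.6143·√3.159/0.003201 = 1.22860·1.77736/0.003201 = 682.181 s.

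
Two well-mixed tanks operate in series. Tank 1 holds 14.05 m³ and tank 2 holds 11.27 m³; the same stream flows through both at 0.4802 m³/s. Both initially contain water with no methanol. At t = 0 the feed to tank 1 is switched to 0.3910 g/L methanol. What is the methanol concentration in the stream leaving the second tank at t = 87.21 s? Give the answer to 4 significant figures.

Species balance on tank i: dCᵢ/dt = (Cᵢ₋₁ − Cᵢ)/τᵢ with τᵢ = Vᵢ/Q.
τ₁ = 14.05/0.4802 = 29.2586 s; τ₂ = 11.27/0.4802 = 23.4694 s.
Solving the cascade with C₁(0)=C₂(0)=0 gives C₂(t) = C_in[1 − (τ₁ e^(−t/τ₁) − τ₂ e^(−t/τ₂))/(τ₁ − τ₂)].
At t = 87.21: e^(−t/τ₁) = 0.0507594, e^(−t/τ₂) = 0.0243334.
C₂ = 0.3910·[1 − (29.2586·0.0507594 − 23.4694·0.0243334)/(5.78925)] = 0.3910·0.842111 = 0.329265 g/L.

0.3293 g/L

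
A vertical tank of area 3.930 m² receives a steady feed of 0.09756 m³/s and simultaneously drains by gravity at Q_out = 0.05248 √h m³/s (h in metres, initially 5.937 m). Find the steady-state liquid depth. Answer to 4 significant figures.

3.456 m

Accumulation of liquid (constant cross-section A): A dh/dt = Q_in − 0.05248 √h. At steady state dh/dt = 0:
Q_in = 0.05248 √h_ss ⇒ √h_ss = 0.09756/0.05248 = 1.85899.
h_ss = 1.85899² = 3.45586 m. (Since h₀ = 5.937 m > h_ss, the level will fall toward this value.)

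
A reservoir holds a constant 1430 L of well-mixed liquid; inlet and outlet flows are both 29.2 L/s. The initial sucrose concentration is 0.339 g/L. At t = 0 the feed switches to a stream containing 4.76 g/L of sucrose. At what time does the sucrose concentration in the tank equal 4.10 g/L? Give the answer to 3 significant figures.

93.1 s

Species balance: V dC/dt = Q(C_in − C) ⇒ τ = V/Q = 48.973 s.
C(t) = C_in + (C₀ − C_in) e^(−t/τ). Set C = 4.10 and solve for t:
e^(−t/τ) = (C − C_in)/(C₀ − C_in) = (4.10 − 4.76)/(0.339 − 4.76) = 0.14929
t = −τ ln(…) = 48.973 × 1.9019 = 93.140 s.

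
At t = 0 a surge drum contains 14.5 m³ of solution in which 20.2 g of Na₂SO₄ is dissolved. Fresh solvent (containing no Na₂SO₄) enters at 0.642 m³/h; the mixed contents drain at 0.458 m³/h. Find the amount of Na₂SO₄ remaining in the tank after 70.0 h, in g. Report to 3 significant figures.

Total volume: dV/dt = Q_in − Q_out = 0.18400 m³/h, so V(t) = 14.5 + 0.18400 t and V(70.0) = 27.380 m³.
Species balance (pure solvent in): dm/dt = −Q_out · m/V(t).
Separate: dm/m = −Q_out dt/V(t) ⇒ ln(m/m₀) = −(Q_out/(Q_in−Q_out)) ln(V/V₀).
m = m₀ (V₀/V)^(Q_out/(Q_in−Q_out)) = 20.2 × (14.5/27.380)^(2.4891) = 4.1513 g.

4.15 g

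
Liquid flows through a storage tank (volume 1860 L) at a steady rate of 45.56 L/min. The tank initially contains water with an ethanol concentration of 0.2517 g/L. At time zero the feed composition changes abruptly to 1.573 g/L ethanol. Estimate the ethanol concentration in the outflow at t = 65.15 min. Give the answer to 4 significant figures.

1.305 g/L

Mass balance on the solute (V constant): V dC/dt = Q(C_in − C).
Rewrite as dC/dt + C/τ = C_in/τ, τ = V/Q = 40.8253 min.
Solution: C(t) = C_in + (C₀ − C_in) e^(−t/τ).
C(65.15) = 1.573 + (0.2517 − 1.573)·e^(−65.15/40.8253) = 1.573 + (-1.32130)·0.202741 = 1.30512 g/L.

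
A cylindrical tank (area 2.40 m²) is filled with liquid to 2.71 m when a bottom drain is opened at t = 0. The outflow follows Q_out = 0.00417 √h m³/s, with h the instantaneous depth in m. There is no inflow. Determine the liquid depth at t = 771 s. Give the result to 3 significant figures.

0.953 m

With no inflow, A dh/dt = −0.00417 √h.
This is separable: 2 d(√h)/dt = −0.00417/A, so √h = √h₀ − (0.00417/(2A)) t.
√h = √2.71 − 0.00417·771/(2·2.40) = 1.6462 − 0.66981 = 0.97640.
h = 0.97640² = 0.95336 m.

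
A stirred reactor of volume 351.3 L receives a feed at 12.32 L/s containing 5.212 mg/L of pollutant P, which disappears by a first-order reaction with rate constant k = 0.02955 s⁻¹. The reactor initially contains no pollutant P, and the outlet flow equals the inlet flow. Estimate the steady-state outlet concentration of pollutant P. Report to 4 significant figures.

2.829 mg/L

Species balance: V dC/dt = Q C_in − Q C − k V C.
Steady state (dC/dt = 0): C_ss = Q C_in/(Q + kV) = C_in/(1 + kV/Q).
C_ss = 12.32·5.212/(12.32 + 0.02955·351.3) = 64.2118/22.7009 = 2.82860 mg/L.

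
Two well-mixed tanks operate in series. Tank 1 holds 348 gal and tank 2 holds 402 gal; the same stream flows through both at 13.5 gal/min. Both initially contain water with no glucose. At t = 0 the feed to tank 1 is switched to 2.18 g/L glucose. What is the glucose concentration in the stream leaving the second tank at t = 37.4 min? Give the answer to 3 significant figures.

0.851 g/L

Time constants: τᵢ = Vᵢ/Q for each well-mixed tank.
τ₁ = 348/13.5 = 25.778 min; τ₂ = 402/13.5 = 29.778 min.
Solving the cascade with C₁(0)=C₂(0)=0 gives C₂(t) = C_in[1 − (τ₁ e^(−t/τ₁) − τ₂ e^(−t/τ₂))/(τ₁ − τ₂)].
At t = 37.4: e^(−t/τ₁) = 0.23437, e^(−t/τ₂) = 0.28480.
C₂ = 2.18·[1 − (25.778·0.23437 − 29.778·0.28480)/(-4.0000)] = 2.18·0.39020 = 0.85063 g/L.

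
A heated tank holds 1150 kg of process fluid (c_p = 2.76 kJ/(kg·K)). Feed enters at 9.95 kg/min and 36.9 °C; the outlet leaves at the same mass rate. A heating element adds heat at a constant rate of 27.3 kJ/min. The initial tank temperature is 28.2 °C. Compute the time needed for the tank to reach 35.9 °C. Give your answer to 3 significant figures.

183 min

Unsteady energy balance on the tank contents: M c_p dT/dt = ṁ c_p (T_in − T) + 27.3.
τ = M/ṁ = 115.58 min; T_ss = T_in + Q̇/(ṁ c_p) = 37.894 °C.
T(t) = T_ss + (T₀ − T_ss) e^(−t/τ). Set T = 35.9:
e^(−t/τ) = (35.9 − 37.894)/(28.2 − 37.894) = 0.20570
t = −115.58 · ln(0.20570) = 182.77 min.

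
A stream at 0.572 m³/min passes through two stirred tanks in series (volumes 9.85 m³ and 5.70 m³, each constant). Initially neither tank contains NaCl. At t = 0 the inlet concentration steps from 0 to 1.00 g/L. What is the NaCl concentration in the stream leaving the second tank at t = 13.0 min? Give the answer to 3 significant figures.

Each tank obeys Vᵢ dCᵢ/dt = Q(Cᵢ₋₁ − Cᵢ), so τᵢ = Vᵢ/Q.
τ₁ = 9.85/0.572 = 17.220 min; τ₂ = 5.70/0.572 = 9.9650 min.
Tank 1: C₁ = C_in(1 − e^(−t/τ₁)). Tank 2 (τ₁ ≠ τ₂): C₂ = C_in[1 − (τ₁ e^(−t/τ₁) − τ₂ e^(−t/τ₂))/(τ₁ − τ₂)].
At t = 13.0: e^(−t/τ₁) = 0.47005, e^(−t/τ₂) = 0.27129.
C₂ = 1.00·[1 − (17.220·0.47005 − 9.9650·0.27129)/(7.2552)] = 1.00·0.25696 = 0.25696 g/L.

0.257 g/L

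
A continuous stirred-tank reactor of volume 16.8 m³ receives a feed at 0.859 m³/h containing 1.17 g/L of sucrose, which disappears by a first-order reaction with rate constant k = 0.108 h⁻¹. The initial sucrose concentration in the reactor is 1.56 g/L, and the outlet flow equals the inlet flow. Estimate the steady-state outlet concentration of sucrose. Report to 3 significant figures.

Accumulation = in − out − consumed: V dC/dt = Q C_in − Q C − k V C.
At steady state: 0 = Q C_in − (Q + kV) C_ss, so C_ss = Q C_in/(Q + kV).
C_ss = 0.859·1.17/(0.859 + 0.108·16.8) = 1.0050/2.6734 = 0.37594 g/L.

0.376 g/L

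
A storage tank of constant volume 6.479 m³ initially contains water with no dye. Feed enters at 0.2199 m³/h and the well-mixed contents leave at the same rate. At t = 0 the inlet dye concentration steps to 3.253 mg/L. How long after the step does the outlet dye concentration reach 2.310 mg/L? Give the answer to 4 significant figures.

Species balance: V dC/dt = Q(C_in − C) ⇒ τ = V/Q = 29.4634 h.
C(t) = C_in + (C₀ − C_in) e^(−t/τ). Set C = 2.310 and solve for t:
e^(−t/τ) = (C − C_in)/(C₀ − C_in) = (2.310 − 3.253)/(0 − 3.253) = 0.289886
t = −τ ln(…) = 29.4634 × 1.23827 = 36.4835 h.

36.48 h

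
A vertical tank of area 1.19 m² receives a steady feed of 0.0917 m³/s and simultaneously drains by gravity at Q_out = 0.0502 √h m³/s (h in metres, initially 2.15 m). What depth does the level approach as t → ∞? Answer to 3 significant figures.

Level balance: A dh/dt = 0.0917 − 0.0502 √h. Setting dh/dt = 0:
Q_in = 0.0502 √h_ss ⇒ √h_ss = 0.0917/0.0502 = 1.8267.
h_ss = 1.8267² = 3.3368 m. (Since h₀ = 2.15 m < h_ss, the level will rise toward this value.)

3.34 m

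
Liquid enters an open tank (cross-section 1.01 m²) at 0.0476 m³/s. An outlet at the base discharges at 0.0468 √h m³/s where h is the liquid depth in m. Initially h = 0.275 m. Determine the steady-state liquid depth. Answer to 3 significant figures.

1.03 m

Volume balance on the tank: A dh/dt = Q_in − 0.0468 √h. At steady state dh/dt = 0:
Q_in = 0.0468 √h_ss ⇒ √h_ss = 0.0476/0.0468 = 1.0171.
h_ss = 1.0171² = 1.0345 m. (Since h₀ = 0.275 m < h_ss, the level will rise toward this value.)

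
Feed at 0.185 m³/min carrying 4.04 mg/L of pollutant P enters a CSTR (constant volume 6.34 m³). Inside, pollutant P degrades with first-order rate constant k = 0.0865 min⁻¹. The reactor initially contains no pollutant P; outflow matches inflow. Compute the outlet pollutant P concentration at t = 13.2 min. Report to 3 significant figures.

Accumulation = in − out − consumed: V dC/dt = Q C_in − Q C − k V C.
This is linear with rate a = Q/V + k = 0.11568 min⁻¹.
C_ss = Q C_in/(Q + kV) = 1.0191 mg/L; C(t) = C_ss + (C₀ − C_ss) e^(−a t).
C(13.2) = 1.0191 + (-1.0191)·e^(−0.11568·13.2) = 1.0191 + (-1.0191)·0.21719 = 0.79774 mg/L.

0.798 mg/L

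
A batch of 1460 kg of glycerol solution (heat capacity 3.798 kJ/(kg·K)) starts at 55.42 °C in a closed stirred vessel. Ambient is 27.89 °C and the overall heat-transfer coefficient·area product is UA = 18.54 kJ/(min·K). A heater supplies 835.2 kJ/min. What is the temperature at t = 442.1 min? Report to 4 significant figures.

M c_p dT/dt = −UA(T − T_amb) + Q̇.
dT/dt = (T_ss − T)/τ with T_ss = T_amb + Q̇/UA = 27.89 + 835.2/18.54 = 72.9385 °C, τ = M c_p/UA = 1460·3.798/18.54 = 299.087 min.
Solution: T(t) = T_ss + (T₀ − T_ss) e^(−t/τ).
T(442.1) = 72.9385 + (-17.5185)·0.228056 = 68.9433 °C.

68.94 °C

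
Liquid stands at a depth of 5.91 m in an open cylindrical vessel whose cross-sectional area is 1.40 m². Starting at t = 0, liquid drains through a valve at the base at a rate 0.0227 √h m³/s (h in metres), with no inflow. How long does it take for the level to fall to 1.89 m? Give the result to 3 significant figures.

130 s

Mass balance (ρ constant): A dh/dt = −0.0227 √h.
This is separable: 2 d(√h)/dt = −0.0227/A, so √h = √h₀ − (0.0227/(2A)) t.
t = 2A(√h₀ − √h)/0.0227 = 2·1.40·(√5.91 − √1.89)/0.0227
  = 2.8000 × (2.4310 − 1.3748) / 0.0227 = 130.29 s.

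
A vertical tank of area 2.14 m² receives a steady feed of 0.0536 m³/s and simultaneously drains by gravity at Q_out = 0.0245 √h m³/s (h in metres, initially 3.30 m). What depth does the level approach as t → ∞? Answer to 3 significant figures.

4.79 m

A dh/dt = Q_in − 0.0245 √h. Steady state requires inflow = outflow:
Q_in = 0.0245 √h_ss ⇒ √h_ss = 0.0536/0.0245 = 2.1878.
h_ss = 2.1878² = 4.7863 m. (Since h₀ = 3.30 m < h_ss, the level will rise toward this value.)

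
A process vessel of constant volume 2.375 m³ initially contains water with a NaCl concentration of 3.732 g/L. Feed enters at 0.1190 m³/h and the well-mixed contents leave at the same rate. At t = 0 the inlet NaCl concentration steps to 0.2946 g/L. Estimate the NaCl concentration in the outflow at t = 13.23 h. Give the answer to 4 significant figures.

Unsteady species balance (constant V, well mixed): V dC/dt = Q(C_in − C).
Rewrite as dC/dt + C/τ = C_in/τ, τ = V/Q = 19.9580 h.
This is linear first-order; C(t) = C_in + (C₀ − C_in) e^(−t/τ).
C(13.23) = 0.2946 + (3.732 − 0.2946)·e^(−13.23/19.9580) = 0.2946 + (3.43740)·0.515358 = 2.06609 g/L.

2.066 g/L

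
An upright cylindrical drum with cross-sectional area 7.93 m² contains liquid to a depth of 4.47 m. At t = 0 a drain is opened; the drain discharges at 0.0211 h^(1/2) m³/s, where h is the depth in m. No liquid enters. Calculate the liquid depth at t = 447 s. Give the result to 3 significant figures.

2.31 m

With no inflow, A dh/dt = −0.0211 √h.
This is separable: 2 d(√h)/dt = −0.0211/A, so √h = √h₀ − (0.0211/(2A)) t.
√h = √4.47 − 0.0211·447/(2·7.93) = 2.1142 − 0.59468 = 1.5196.
h = 1.5196² = 2.3090 m.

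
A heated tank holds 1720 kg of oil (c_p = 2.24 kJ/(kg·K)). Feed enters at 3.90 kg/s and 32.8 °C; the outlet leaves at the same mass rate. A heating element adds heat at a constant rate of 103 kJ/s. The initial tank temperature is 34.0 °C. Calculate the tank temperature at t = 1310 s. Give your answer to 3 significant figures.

M c_p dT/dt = ṁ c_p (T_in − T) + Q̇.
Rearrange: dT/dt = (T_ss − T)/τ with τ = M/ṁ = 441.03 s and T_ss = T_in + Q̇/(ṁ c_p) = 44.590 °C.
This is linear first-order; T(t) = T_ss + (T₀ − T_ss) e^(−t/τ).
T(1310) = 44.590 + (-10.590)·e^(−1310/441.03) = 44.590 + (-10.590)·0.051285 = 44.047 °C.

44.0 °C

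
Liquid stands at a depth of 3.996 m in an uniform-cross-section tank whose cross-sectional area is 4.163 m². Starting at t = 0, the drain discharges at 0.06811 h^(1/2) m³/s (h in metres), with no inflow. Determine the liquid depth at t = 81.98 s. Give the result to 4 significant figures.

1.765 m

With no inflow, A dh/dt = −0.06811 √h.
Separate and integrate: 2(√h − √h₀) = −(0.06811/A) t.
√h = √3.996 − 0.06811·81.98/(2·4.163) = 1.99900 − 0.670629 = 1.32837.
h = 1.32837² = 1.76457 m.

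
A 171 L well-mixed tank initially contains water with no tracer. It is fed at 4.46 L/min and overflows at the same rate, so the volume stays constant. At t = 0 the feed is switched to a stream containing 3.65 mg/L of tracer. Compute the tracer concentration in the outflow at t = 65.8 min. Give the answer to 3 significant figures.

2.99 mg/L

Accumulation = in − out for the solute gives V dC/dt = Q(C_in − C).
Rewrite as dC/dt + C/τ = C_in/τ, τ = V/Q = 38.341 min.
Solution: C(t) = C_in + (C₀ − C_in) e^(−t/τ).
C(65.8) = 3.65 + (0 − 3.65)·e^(−65.8/38.341) = 3.65 + (-3.6500)·0.17975 = 2.9939 mg/L.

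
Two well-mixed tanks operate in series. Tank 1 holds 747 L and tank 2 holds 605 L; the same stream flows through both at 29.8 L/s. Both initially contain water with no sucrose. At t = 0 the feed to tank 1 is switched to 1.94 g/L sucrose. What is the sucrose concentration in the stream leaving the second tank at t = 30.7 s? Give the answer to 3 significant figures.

0.763 g/L

Each tank obeys Vᵢ dCᵢ/dt = Q(Cᵢ₋₁ − Cᵢ), so τᵢ = Vᵢ/Q.
τ₁ = 747/29.8 = 25.067 s; τ₂ = 605/29.8 = 20.302 s.
Tank 1: C₁ = C_in(1 − e^(−t/τ₁)). Tank 2 (τ₁ ≠ τ₂): C₂ = C_in[1 − (τ₁ e^(−t/τ₁) − τ₂ e^(−t/τ₂))/(τ₁ − τ₂)].
At t = 30.7: e^(−t/τ₁) = 0.29384, e^(−t/τ₂) = 0.22043.
C₂ = 1.94·[1 − (25.067·0.29384 − 20.302·0.22043)/(4.7651)] = 1.94·0.39339 = 0.76318 g/L.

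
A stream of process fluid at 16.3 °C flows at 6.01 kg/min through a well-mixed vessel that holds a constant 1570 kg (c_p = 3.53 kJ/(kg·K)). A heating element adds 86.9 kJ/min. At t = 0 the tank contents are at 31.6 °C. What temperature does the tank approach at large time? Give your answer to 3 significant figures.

M c_p dT/dt = ṁ c_p (T_in − T) + Q̇.
At steady state dT/dt = 0 ⇒ T_ss = T_in + Q̇/(ṁ c_p) = 16.3 + 86.9/(6.01·3.53) = 20.396 °C.

20.4 °C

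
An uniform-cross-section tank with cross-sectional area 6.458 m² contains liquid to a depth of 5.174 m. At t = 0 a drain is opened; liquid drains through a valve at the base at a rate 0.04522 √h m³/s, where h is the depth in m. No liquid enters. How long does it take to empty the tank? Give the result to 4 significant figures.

649.7 s

Volume balance on the tank: A dh/dt = −0.04522 √h.
This is separable: 2 d(√h)/dt = −0.04522/A, so √h = √h₀ − (0.04522/(2A)) t.
Set h = 0: 2√h₀ = (0.04522/A) t_empty ⇒ t_empty = 2A√h₀/0.04522.
t_empty = 2·6.458·√5.174/0.04522 = 12.9160·2.27464/0.04522 = 649.697 s.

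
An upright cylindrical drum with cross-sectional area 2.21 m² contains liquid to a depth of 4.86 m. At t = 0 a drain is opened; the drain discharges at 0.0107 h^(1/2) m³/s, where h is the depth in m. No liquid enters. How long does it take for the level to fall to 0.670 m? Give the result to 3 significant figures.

573 s

With no inflow, A dh/dt = −0.0107 √h.
Separate and integrate: 2(√h − √h₀) = −(0.0107/A) t.
t = 2A(√h₀ − √h)/0.0107 = 2·2.21·(√4.86 − √0.670)/0.0107
  = 4.4200 × (2.2045 − 0.81854) / 0.0107 = 572.54 s.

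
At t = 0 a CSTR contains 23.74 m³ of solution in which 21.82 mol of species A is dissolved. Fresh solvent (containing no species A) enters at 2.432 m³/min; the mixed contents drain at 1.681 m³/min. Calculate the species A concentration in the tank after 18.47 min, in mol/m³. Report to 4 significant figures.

Total volume: dV/dt = Q_in − Q_out = 0.751000 m³/min, so V(t) = 23.74 + 0.751000 t and V(18.47) = 37.6110 m³.
No species A enters, so dm/dt = −Q_out · (m/V).
Separate: dm/m = −Q_out dt/V(t) ⇒ ln(m/m₀) = −(Q_out/(Q_in−Q_out)) ln(V/V₀).
m = m₀ (V₀/V)^(Q_out/(Q_in−Q_out)) = 21.82 × (23.74/37.6110)^(2.23835) = 7.79035 mol.
C = m/V = 7.79035/37.6110 = 0.207130 mol/m³.

0.2071 mol/m³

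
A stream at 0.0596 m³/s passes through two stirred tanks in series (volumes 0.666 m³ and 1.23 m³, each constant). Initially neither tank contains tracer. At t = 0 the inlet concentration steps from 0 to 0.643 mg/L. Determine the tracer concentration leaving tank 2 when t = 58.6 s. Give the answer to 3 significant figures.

0.565 mg/L

Each tank obeys Vᵢ dCᵢ/dt = Q(Cᵢ₋₁ − Cᵢ), so τᵢ = Vᵢ/Q.
τ₁ = 0.666/0.0596 = 11.174 s; τ₂ = 1.23/0.0596 = 20.638 s.
Tank 1: C₁ = C_in(1 − e^(−t/τ₁)). Tank 2 (τ₁ ≠ τ₂): C₂ = C_in[1 − (τ₁ e^(−t/τ₁) − τ₂ e^(−t/τ₂))/(τ₁ − τ₂)].
At t = 58.6: e^(−t/τ₁) = 0.0052787, e^(−t/τ₂) = 0.058456.
C₂ = 0.643·[1 − (11.174·0.0052787 − 20.638·0.058456)/(-9.4631)] = 0.643·0.87875 = 0.56504 mg/L.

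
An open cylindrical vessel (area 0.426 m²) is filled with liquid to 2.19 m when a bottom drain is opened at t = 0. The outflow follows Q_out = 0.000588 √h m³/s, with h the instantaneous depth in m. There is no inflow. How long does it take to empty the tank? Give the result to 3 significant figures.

2140 s

With no inflow, A dh/dt = −0.000588 √h.
Separate and integrate: 2(√h − √h₀) = −(0.000588/A) t.
Set h = 0: 2√h₀ = (0.000588/A) t_empty ⇒ t_empty = 2A√h₀/0.000588.
t_empty = 2·0.426·√2.19/0.000588 = 0.85200·1.4799/0.000588 = 2144.3 s.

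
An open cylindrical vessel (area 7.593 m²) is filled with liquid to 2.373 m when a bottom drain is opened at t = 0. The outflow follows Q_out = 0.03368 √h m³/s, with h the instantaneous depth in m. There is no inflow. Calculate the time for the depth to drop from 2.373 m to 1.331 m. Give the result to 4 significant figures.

174.4 s

With no inflow, A dh/dt = −0.03368 √h.
This is separable: 2 d(√h)/dt = −0.03368/A, so √h = √h₀ − (0.03368/(2A)) t.
t = 2A(√h₀ − √h)/0.03368 = 2·7.593·(√2.373 − √1.331)/0.03368
  = 15.1860 × (1.54045 − 1.15369) / 0.03368 = 174.389 s.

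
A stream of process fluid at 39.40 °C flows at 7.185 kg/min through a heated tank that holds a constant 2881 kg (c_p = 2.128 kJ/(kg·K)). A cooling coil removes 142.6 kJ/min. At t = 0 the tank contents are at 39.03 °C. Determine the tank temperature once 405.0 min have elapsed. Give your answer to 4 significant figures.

M c_p dT/dt = ṁ c_p (T_in − T) − Q̇.
τ = M/ṁ = 400.974 min; T_ss = T_in − Q̇/(ṁ c_p) = 39.40 − 142.6/(7.185·2.128) = 30.0734 °C.
This is linear first-order; T(t) = T_ss + (T₀ − T_ss) e^(−t/τ).
T(405.0) = 30.0734 + (8.95655)·e^(−405.0/400.974) = 30.0734 + (8.95655)·0.364204 = 33.3355 °C.

33.34 °C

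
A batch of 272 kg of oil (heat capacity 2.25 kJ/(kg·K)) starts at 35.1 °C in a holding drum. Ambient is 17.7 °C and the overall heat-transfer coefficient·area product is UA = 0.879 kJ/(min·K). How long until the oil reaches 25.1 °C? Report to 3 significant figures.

595 min

Lumped-capacitance energy balance: M c_p dT/dt = UA(T_amb − T).
τ = M c_p/UA = 696.25 min; T_ss = T_amb = 17.700 °C.
T(t) = T_ss + (T₀ − T_ss)e^(−t/τ); set T = 25.1:
t = −τ ln[(T − T_ss)/(T₀ − T_ss)] = −696.25 · ln(0.42529) = 595.28 min.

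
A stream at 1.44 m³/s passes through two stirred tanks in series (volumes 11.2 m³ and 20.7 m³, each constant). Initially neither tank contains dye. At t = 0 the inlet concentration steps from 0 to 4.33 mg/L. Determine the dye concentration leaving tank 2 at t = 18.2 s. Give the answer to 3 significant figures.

2.16 mg/L

Each tank obeys Vᵢ dCᵢ/dt = Q(Cᵢ₋₁ − Cᵢ), so τᵢ = Vᵢ/Q.
τ₁ = 11.2/1.44 = 7.7778 s; τ₂ = 20.7/1.44 = 14.375 s.
Solving the cascade with C₁(0)=C₂(0)=0 gives C₂(t) = C_in[1 − (τ₁ e^(−t/τ₁) − τ₂ e^(−t/τ₂))/(τ₁ − τ₂)].
At t = 18.2: e^(−t/τ₁) = 0.096328, e^(−t/τ₂) = 0.28193.
C₂ = 4.33·[1 − (7.7778·0.096328 − 14.375·0.28193)/(-6.5972)] = 4.33·0.49925 = 2.1617 mg/L.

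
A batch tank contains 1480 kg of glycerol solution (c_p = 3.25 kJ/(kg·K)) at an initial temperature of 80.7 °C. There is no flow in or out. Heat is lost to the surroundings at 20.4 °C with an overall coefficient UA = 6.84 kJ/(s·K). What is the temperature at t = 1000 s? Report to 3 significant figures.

Lumped-capacitance energy balance: M c_p dT/dt = UA(T_amb − T).
dT/dt = (T_ss − T)/τ with T_ss = T_amb = 20.400 °C, τ = M c_p/UA = 1480·3.25/6.84 = 703.22 s.
T approaches T_ss exponentially: T(t) = T_ss + (T₀ − T_ss) e^(−t/τ).
T(1000) = 20.400 + (60.300)·0.24122 = 34.946 °C.

34.9 °C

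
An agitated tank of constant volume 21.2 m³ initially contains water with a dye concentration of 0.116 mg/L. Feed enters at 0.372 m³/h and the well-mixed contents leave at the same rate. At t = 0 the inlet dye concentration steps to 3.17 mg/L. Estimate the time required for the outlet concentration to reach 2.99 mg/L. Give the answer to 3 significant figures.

161 h

Species balance: V dC/dt = Q(C_in − C) ⇒ τ = V/Q = 56.989 h.
C(t) = C_in + (C₀ − C_in) e^(−t/τ). Set C = 2.99 and solve for t:
e^(−t/τ) = (C − C_in)/(C₀ − C_in) = (2.99 − 3.17)/(0.116 − 3.17) = 0.058939
t = −τ ln(…) = 56.989 × 2.8313 = 161.35 h.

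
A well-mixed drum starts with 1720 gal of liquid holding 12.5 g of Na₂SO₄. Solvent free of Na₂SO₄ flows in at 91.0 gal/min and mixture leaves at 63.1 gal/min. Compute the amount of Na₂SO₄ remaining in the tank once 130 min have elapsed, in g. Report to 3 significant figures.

Total volume: dV/dt = Q_in − Q_out = 27.900 gal/min, so V(t) = 1720 + 27.900 t and V(130) = 5347.0 gal.
Solute balance: dm/dt = 0 − Q_out C = −Q_out m/V(t).
dm/m = −Q_out dt/(V₀ + 27.900 t); integrating gives ln(m/m₀) = −(Q_out/(Q_in−Q_out)) ln(V/V₀).
m = m₀ (V₀/V)^(Q_out/(Q_in−Q_out)) = 12.5 × (1720/5347.0)^(2.2616) = 0.96131 g.

0.961 g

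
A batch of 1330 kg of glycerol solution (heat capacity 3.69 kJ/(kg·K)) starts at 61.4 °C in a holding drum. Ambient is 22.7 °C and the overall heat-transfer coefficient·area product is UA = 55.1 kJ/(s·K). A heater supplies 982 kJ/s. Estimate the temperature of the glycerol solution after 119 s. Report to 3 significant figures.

Lumped-capacitance energy balance: M c_p dT/dt = UA(T_amb − T) + Q̇.
dT/dt = (T_ss − T)/τ with T_ss = T_amb + Q̇/UA = 22.7 + 982/55.1 = 40.522 °C, τ = M c_p/UA = 1330·3.69/55.1 = 89.069 s.
Solution: T(t) = T_ss + (T₀ − T_ss) e^(−t/τ).
T(119) = 40.522 + (20.878)·0.26288 = 46.011 °C.

46.0 °C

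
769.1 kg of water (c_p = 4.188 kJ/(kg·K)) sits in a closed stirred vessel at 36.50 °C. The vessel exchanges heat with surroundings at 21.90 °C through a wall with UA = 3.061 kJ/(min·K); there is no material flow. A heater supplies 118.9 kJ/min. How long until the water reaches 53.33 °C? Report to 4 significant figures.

M c_p dT/dt = −UA(T − T_amb) + Q̇.
τ = M c_p/UA = 1052.27 min; T_ss = T_amb + Q̇/UA = 21.90 + 118.9/3.061 = 60.7435 °C.
T(t) = T_ss + (T₀ − T_ss)e^(−t/τ); set T = 53.33:
t = −τ ln[(T − T_ss)/(T₀ − T_ss)] = −1052.27 · ln(0.305794) = 1246.77 min.

1247 min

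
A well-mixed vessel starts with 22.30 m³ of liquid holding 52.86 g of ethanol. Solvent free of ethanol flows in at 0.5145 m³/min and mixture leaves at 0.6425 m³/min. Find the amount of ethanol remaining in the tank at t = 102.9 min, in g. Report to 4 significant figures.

0.5972 g

Let m(t) be the amount of ethanol. Volume: V(t) = V₀ + (Q_in − Q_out) t = 22.30 − 0.128000 t; V(102.9) = 9.12880 m³.
Species balance (pure solvent in): dm/dt = −Q_out · m/V(t).
dm/m = −Q_out dt/(V₀ − 0.128000 t); integrating gives ln(m/m₀) = −(Q_out/(Q_in−Q_out)) ln(V/V₀).
m = m₀ (V₀/V)^(Q_out/(Q_in−Q_out)) = 52.86 × (22.30/9.12880)^(-5.01953) = 0.597166 g.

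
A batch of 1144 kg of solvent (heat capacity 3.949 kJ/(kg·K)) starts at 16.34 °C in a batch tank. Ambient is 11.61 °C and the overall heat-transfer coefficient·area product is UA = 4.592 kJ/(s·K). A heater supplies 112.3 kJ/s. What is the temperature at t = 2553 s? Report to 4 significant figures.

Unsteady energy balance on the tank contents: M c_p dT/dt = −UA(T − T_amb) + Q̇.
dT/dt = (T_ss − T)/τ with T_ss = T_amb + Q̇/UA = 11.61 + 112.3/4.592 = 36.0656 °C, τ = M c_p/UA = 1144·3.949/4.592 = 983.810 s.
Solution: T(t) = T_ss + (T₀ − T_ss) e^(−t/τ).
T(2553) = 36.0656 + (-19.7256)·0.0746449 = 34.5932 °C.

34.59 °C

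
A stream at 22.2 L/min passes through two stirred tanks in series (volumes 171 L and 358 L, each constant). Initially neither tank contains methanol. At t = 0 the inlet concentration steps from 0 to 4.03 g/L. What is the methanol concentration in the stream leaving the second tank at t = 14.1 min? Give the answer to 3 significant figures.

Species balance on tank i: dCᵢ/dt = (Cᵢ₋₁ − Cᵢ)/τᵢ with τᵢ = Vᵢ/Q.
τ₁ = 171/22.2 = 7.7027 min; τ₂ = 358/22.2 = 16.126 min.
Tank 1: C₁ = C_in(1 − e^(−t/τ₁)). Tank 2 (τ₁ ≠ τ₂): C₂ = C_in[1 − (τ₁ e^(−t/τ₁) − τ₂ e^(−t/τ₂))/(τ₁ − τ₂)].
At t = 14.1: e^(−t/τ₁) = 0.16033, e^(−t/τ₂) = 0.41713.
C₂ = 4.03·[1 − (7.7027·0.16033 − 16.126·0.41713)/(-8.4234)] = 4.03·0.34804 = 1.4026 g/L.

1.40 g/L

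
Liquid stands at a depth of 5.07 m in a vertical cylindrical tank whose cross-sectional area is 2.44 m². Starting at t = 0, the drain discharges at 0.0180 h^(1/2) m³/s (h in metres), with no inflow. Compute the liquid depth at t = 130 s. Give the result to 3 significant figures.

With no inflow, A dh/dt = −0.0180 √h.
Separate and integrate: 2(√h − √h₀) = −(0.0180/A) t.
√h = √5.07 − 0.0180·130/(2·2.44) = 2.2517 − 0.47951 = 1.7722.
h = 1.7722² = 3.1405 m.

3.14 m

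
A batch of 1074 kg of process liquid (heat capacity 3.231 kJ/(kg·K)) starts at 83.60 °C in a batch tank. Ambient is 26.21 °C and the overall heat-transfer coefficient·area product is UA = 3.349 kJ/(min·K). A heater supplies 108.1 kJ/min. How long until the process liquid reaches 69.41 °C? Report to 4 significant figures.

M c_p dT/dt = −UA(T − T_amb) + Q̇.
τ = M c_p/UA = 1036.16 min; T_ss = T_amb + Q̇/UA = 26.21 + 108.1/3.349 = 58.4883 °C.
T(t) = T_ss + (T₀ − T_ss)e^(−t/τ); set T = 69.41:
t = −τ ln[(T − T_ss)/(T₀ − T_ss)] = −1036.16 · ln(0.434925) = 862.687 min.

862.7 min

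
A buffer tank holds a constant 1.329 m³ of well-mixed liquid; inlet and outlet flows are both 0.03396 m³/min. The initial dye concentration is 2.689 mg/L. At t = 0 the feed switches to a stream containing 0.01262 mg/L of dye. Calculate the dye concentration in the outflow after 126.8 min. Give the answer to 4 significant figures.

Unsteady species balance (constant V, well mixed): V dC/dt = Q(C_in − C).
Rewrite as dC/dt + C/τ = C_in/τ, τ = V/Q = 39.1343 min.
This is linear first-order; C(t) = C_in + (C₀ − C_in) e^(−t/τ).
C(126.8) = 0.01262 + (2.689 − 0.01262)·e^(−126.8/39.1343) = 0.01262 + (2.67638)·0.0391589 = 0.117424 mg/L.

0.1174 mg/L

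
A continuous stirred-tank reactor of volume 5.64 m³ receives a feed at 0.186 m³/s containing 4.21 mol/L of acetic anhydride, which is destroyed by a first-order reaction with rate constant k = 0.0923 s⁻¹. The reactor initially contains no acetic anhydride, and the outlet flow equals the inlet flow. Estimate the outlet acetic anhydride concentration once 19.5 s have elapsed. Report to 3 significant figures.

Species balance: V dC/dt = Q C_in − Q C − k V C.
This is linear with rate a = Q/V + k = 0.12528 s⁻¹.
C_ss = Q C_in/(Q + kV) = 1.1083 mol/L; C(t) = C_ss + (C₀ − C_ss) e^(−a t).
C(19.5) = 1.1083 + (-1.1083)·e^(−0.12528·19.5) = 1.1083 + (-1.1083)·0.086905 = 1.0119 mol/L.

1.01 mol/L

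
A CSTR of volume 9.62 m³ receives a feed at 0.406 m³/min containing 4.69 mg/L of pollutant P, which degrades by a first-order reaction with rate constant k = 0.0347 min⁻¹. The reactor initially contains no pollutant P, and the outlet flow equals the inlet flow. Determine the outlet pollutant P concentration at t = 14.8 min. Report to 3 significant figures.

1.75 mg/L

Species balance: V dC/dt = Q C_in − Q C − k V C.
dC/dt = (Q/V) C_in − (Q/V + k) C; effective rate a = Q/V + k = 0.042204 + 0.0347 = 0.076904 min⁻¹.
C_ss = Q C_in/(Q + kV) = 2.5738 mg/L; C(t) = C_ss + (C₀ − C_ss) e^(−a t).
C(14.8) = 2.5738 + (-2.5738)·e^(−0.076904·14.8) = 2.5738 + (-2.5738)·0.32040 = 1.7492 mg/L.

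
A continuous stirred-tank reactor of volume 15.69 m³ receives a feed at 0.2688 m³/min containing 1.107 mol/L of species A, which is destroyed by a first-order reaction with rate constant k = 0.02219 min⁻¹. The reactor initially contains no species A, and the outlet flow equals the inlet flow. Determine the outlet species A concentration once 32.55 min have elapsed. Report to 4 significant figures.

0.3482 mol/L

Species balance: V dC/dt = Q C_in − Q C − k V C.
dC/dt = (Q/V) C_in − (Q/V + k) C; effective rate a = Q/V + k = 0.0171319 + 0.02219 = 0.0393219 min⁻¹.
C_ss = Q C_in/(Q + kV) = 0.482302 mol/L; C(t) = C_ss + (C₀ − C_ss) e^(−a t).
C(32.55) = 0.482302 + (-0.482302)·e^(−0.0393219·32.55) = 0.482302 + (-0.482302)·0.278057 = 0.348195 mol/L.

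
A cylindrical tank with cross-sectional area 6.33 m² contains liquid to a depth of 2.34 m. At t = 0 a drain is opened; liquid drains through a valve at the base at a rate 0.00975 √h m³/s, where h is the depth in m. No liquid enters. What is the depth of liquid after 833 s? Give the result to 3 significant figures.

Accumulation of liquid (constant cross-section A): A dh/dt = −0.00975 √h.
This is separable: 2 d(√h)/dt = −0.00975/A, so √h = √h₀ − (0.00975/(2A)) t.
√h = √2.34 − 0.00975·833/(2·6.33) = 1.5297 − 0.64153 = 0.88818.
h = 0.88818² = 0.78886 m.

0.789 m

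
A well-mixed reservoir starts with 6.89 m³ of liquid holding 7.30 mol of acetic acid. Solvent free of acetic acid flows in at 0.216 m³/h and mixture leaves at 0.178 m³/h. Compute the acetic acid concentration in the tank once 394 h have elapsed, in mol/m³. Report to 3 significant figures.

Let m(t) be the amount of acetic acid. Volume: V(t) = V₀ + (Q_in − Q_out) t = 6.89 + 0.038000 t; V(394) = 21.862 m³.
Solute balance: dm/dt = 0 − Q_out C = −Q_out m/V(t).
dm/m = −Q_out dt/(V₀ + 0.038000 t); integrating gives ln(m/m₀) = −(Q_out/(Q_in−Q_out)) ln(V/V₀).
m = m₀ (V₀/V)^(Q_out/(Q_in−Q_out)) = 7.30 × (6.89/21.862)^(4.6842) = 0.032684 mol.
C = m/V = 0.032684/21.862 = 0.0014950 mol/m³.

0.00149 mol/m³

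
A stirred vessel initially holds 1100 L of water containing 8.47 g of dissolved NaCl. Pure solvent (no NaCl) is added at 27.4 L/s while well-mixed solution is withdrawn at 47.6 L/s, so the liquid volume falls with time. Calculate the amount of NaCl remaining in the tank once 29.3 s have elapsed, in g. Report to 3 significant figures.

1.37 g

Total volume: dV/dt = Q_in − Q_out = -20.200 L/s, so V(t) = 1100 − 20.200 t and V(29.3) = 508.14 L.
No NaCl enters, so dm/dt = −Q_out · (m/V).
Separate: dm/m = −Q_out dt/V(t) ⇒ ln(m/m₀) = −(Q_out/(Q_in−Q_out)) ln(V/V₀).
m = m₀ (V₀/V)^(Q_out/(Q_in−Q_out)) = 8.47 × (1100/508.14)^(-2.3564) = 1.3725 g.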